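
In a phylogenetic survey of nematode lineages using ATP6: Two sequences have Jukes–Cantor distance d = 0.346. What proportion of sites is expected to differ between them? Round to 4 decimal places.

0.2772

p = (3/4)(1 − e^(−4d/3)) = 0.75 × (1 − e^(-0.461333)) = 0.75 × (1 − 0.630443) = 0.277168.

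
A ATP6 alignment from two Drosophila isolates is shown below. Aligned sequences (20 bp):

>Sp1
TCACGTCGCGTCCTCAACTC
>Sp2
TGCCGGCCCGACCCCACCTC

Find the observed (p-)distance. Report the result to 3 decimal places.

The sequences differ at 7 of 20 positions (sites 2, 3, 6, 8, 11, 14, 17).
p = 7/20 = 0.350.

0.350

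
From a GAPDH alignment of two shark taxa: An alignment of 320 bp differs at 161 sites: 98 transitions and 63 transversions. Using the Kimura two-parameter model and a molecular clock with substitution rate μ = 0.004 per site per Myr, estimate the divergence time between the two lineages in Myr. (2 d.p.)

119.23

P = 98/320 = 0.30625 and Q = 63/320 = 0.196875.
Under the Kimura two-parameter model, d = −½ ln(1 − 2P − Q) − ¼ ln(1 − 2Q).
1 − 2P − Q = 0.190625, giving −½ ln(0.190625) = 0.828724.
1 − 2Q = 0.60625, giving −¼ ln(0.60625) = 0.125116.
d = 0.828724 + 0.125116 = 0.953840.
Under a molecular clock d = 2μt, so t = d/(2μ) = 0.953840 / (2 × 0.004) = 119.23 Myr.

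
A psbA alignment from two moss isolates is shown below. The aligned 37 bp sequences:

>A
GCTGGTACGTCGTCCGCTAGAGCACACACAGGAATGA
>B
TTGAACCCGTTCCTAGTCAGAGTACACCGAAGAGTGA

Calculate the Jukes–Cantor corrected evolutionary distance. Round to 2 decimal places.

The sequences differ at 19 of 37 sites, so p = 19/37 ≈ 0.513514.
d = −(3/4) ln(1 − 4p/3) = −0.75 ln(1 − 0.684685) = −0.75 ln(0.315315)
  = −0.75 × (-1.154183) = 0.865637 substitutions/site.

0.87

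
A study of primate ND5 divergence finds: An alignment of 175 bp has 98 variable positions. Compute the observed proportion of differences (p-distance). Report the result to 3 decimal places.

0.560

p = 98/175 = 0.560.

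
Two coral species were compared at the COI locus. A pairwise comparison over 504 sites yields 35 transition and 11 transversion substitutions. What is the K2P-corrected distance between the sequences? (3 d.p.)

P = 35/504 ≈ 0.069444 and Q = 11/504 ≈ 0.021825.
Under the Kimura two-parameter model, d = −½ ln(1 − 2P − Q) − ¼ ln(1 − 2Q).
1 − 2P − Q = 0.839287, giving −½ ln(0.839287) = 0.087601.
1 − 2Q = 0.95635, giving −¼ ln(0.95635) = 0.011158.
d = 0.087601 + 0.011158 = 0.098759.

0.099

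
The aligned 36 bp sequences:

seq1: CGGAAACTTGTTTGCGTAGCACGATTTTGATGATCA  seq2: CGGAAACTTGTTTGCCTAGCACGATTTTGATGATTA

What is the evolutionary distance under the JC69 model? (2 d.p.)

0.06

The sequences differ at 2 of 36 sites (16, 35), so p = 2/36 ≈ 0.055556.
d = −(3/4) ln(1 − 4p/3) = −0.75 ln(1 − 0.074075) = −0.75 ln(0.925925)
  = −0.75 × (-0.076962) = 0.057722 substitutions/site.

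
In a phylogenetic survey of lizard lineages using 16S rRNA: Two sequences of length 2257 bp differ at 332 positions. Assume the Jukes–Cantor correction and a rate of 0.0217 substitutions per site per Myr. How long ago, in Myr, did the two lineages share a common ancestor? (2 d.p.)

3.77

p = 332/2257 ≈ 0.147098.
d = −(3/4) ln(1 − 4p/3) = −0.75 ln(1 − 0.196131) = −0.75 ln(0.803869)
  = −0.75 × (-0.218319) = 0.163739 substitutions/site.
Under a molecular clock d = 2μt, so t = d/(2μ) = 0.163739 / (2 × 0.0217) = 3.77 Myr.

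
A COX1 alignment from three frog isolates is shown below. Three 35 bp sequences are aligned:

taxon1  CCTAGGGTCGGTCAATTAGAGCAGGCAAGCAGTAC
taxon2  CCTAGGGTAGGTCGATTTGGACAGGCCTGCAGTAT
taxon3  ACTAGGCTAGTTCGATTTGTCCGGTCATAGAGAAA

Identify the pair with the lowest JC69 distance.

taxon1–taxon2: 8/35 differ, p = 0.229, d = 0.273.
taxon1–taxon3: 15/35 differ, p = 0.429, d = 0.635.
taxon2–taxon3: 12/35 differ, p = 0.343, d = 0.458.
The smallest distance is between taxon1 and taxon2.

taxon1 and taxon2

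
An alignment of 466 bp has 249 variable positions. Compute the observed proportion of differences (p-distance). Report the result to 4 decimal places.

p = 249/466 = 0.534334… ≈ 0.5343 (to 4 d.p.).

0.5343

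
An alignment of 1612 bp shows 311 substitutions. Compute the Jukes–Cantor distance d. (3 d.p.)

0.223

p = 311/1612 ≈ 0.192928.
d = −(3/4) ln(1 − 4p/3) = −0.75 ln(1 − 0.257237) = −0.75 ln(0.742763)
  = −0.75 × (-0.297378) = 0.223034 substitutions/site.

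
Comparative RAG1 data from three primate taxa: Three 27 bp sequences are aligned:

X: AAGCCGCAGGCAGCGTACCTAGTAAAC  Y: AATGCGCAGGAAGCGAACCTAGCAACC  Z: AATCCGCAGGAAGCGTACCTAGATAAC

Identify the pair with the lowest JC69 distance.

X–Y: 6/27 differ, p = 0.222, d = 0.264.
X–Z: 4/27 differ, p = 0.148, d = 0.165.
Y–Z: 5/27 differ, p = 0.185, d = 0.213.
The smallest distance is between X and Z.

X and Z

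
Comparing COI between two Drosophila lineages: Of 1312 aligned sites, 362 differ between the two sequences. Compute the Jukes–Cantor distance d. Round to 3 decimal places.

p = 362/1312 ≈ 0.275915.
d = −(3/4) ln(1 − 4p/3) = −0.75 ln(1 − 0.367887) = −0.75 ln(0.632113)
  = −0.75 × (-0.458687) = 0.344015 substitutions/site.

0.344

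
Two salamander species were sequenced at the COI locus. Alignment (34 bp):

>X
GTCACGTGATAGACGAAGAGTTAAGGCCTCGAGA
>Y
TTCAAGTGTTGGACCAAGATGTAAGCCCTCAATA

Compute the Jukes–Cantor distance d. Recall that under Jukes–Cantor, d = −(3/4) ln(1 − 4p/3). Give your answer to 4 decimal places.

0.3734

The sequences differ at 10 of 34 sites (1, 5, 9, 11, 15, 20, 21, 26, 31, 33), so p = 10/34 ≈ 0.294118.
d = −(3/4) ln(1 − 4p/3) = −0.75 ln(1 − 0.392157) = −0.75 ln(0.607843)
  = −0.75 × (-0.497839) = 0.373379 substitutions/site.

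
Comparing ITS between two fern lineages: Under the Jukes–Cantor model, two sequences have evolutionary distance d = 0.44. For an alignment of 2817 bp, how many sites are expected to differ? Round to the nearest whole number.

938

Invert JC69: p = (3/4)(1 − e^(−4d/3)) = 0.75 × (1 − e^(-0.586667)) = 0.75 × (1 − 0.556178) = 0.332867.
Expected differing sites = pL ≈ 0.332867 × 2817 = 937.686339 ≈ 938.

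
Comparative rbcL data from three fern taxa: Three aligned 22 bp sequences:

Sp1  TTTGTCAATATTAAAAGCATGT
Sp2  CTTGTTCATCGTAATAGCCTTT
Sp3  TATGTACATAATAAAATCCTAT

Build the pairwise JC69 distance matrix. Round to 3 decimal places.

d(Sp1,Sp2) = 0.497, d(Sp1,Sp3) = 0.414, d(Sp2,Sp3) = 0.497

Sp1–Sp2: 8/22 sites differ → p ≈ 0.363636, d = −0.75 ln(1 − 0.484848) = 0.497470 ≈ 0.497.
Sp1–Sp3: 7/22 sites differ → p ≈ 0.318182, d = −0.75 ln(1 − 0.424243) = 0.414052 ≈ 0.414.
Sp2–Sp3: 8/22 sites differ → p ≈ 0.363636, d = −0.75 ln(1 − 0.484848) = 0.497470 ≈ 0.497.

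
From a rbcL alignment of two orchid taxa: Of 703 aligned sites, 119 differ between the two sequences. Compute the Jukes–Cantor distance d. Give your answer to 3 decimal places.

p = 119/703 ≈ 0.169275.
d = −(3/4) ln(1 − 4p/3) = −0.75 ln(1 − 0.2257) = −0.75 ln(0.7743)
  = −0.75 × (-0.255796) = 0.191847 substitutions/site.

0.192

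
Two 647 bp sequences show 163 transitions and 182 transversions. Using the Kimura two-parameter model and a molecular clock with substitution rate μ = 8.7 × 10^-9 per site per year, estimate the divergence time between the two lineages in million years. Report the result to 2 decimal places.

56.07

P = 163/647 ≈ 0.251932 and Q = 182/647 ≈ 0.281298.
Under the Kimura two-parameter model, d = −½ ln(1 − 2P − Q) − ¼ ln(1 − 2Q).
1 − 2P − Q = 0.214838, giving −½ ln(0.214838) = 0.768936.
1 − 2Q = 0.437404, giving −¼ ln(0.437404) = 0.206725.
d = 0.768936 + 0.206725 = 0.975661.
Under a molecular clock d = 2μt, so t = d/(2μ) = 0.975661 / (2 × 8.7 × 10^-9) = 56.07 million years.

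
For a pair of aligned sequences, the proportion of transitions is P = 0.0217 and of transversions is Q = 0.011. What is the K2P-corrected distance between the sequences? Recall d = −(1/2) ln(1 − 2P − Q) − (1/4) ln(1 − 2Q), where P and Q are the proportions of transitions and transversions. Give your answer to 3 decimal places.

0.034

Under the Kimura two-parameter model, d = −½ ln(1 − 2P − Q) − ¼ ln(1 − 2Q).
1 − 2P − Q = 0.9456, giving −½ ln(0.9456) = 0.027968.
1 − 2Q = 0.978, giving −¼ ln(0.978) = 0.005561.
d = 0.027968 + 0.005561 = 0.033529.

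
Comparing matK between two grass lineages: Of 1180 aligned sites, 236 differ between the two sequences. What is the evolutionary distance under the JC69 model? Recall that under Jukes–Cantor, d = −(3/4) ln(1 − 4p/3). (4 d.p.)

p = 236/1180 = 0.2.
d = −(3/4) ln(1 − 4p/3) = −0.75 ln(1 − 0.266667) = −0.75 ln(0.733333)
  = −0.75 × (-0.310155) = 0.232616 substitutions/site.

0.2326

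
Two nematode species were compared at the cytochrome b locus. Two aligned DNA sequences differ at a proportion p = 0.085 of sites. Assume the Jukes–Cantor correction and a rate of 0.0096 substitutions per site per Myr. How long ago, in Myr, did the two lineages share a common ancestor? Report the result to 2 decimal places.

4.70

d = −(3/4) ln(1 − 4p/3) = −0.75 ln(1 − 0.113333) = −0.75 ln(0.886667)
  = −0.75 × (-0.120286) = 0.090215 substitutions/site.
Under a molecular clock d = 2μt, so t = d/(2μ) = 0.090215 / (2 × 0.0096) = 4.70 Myr.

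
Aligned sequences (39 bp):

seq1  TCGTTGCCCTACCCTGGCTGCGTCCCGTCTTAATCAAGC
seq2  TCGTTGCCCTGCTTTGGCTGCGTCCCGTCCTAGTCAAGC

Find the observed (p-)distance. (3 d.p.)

0.128

The sequences differ at 5 of 39 positions (sites 11, 13, 14, 30, 33).
p = 5/39 = 0.128205… ≈ 0.128 (to 3 d.p.).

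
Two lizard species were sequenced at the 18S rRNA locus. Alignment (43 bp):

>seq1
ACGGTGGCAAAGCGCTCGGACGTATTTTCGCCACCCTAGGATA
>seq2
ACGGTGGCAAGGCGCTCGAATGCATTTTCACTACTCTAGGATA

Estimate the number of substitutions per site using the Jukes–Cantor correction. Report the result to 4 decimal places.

0.1835

The sequences differ at 7 of 43 sites (11, 19, 21, 23, 30, 32, 35), so p = 7/43 ≈ 0.162791.
d = −(3/4) ln(1 − 4p/3) = −0.75 ln(1 − 0.217055) = −0.75 ln(0.782945)
  = −0.75 × (-0.244693) = 0.183520 substitutions/site.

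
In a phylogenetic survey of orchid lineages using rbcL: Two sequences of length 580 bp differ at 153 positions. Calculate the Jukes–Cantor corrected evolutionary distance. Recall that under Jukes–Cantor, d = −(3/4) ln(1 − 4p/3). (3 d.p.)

0.325

p = 153/580 ≈ 0.263793.
d = −(3/4) ln(1 − 4p/3) = −0.75 ln(1 − 0.351724) = −0.75 ln(0.648276)
  = −0.75 × (-0.433439) = 0.325079 substitutions/site.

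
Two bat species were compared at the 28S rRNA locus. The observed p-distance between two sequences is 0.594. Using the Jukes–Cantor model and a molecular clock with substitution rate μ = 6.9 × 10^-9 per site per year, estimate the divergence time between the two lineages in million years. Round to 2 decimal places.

d = −(3/4) ln(1 − 4p/3) = −0.75 ln(1 − 0.792) = −0.75 ln(0.208)
  = −0.75 × (-1.570217) = 1.177663 substitutions/site.
Under a molecular clock d = 2μt, so t = d/(2μ) = 1.177663 / (2 × 6.9 × 10^-9) = 85.34 million years.

85.34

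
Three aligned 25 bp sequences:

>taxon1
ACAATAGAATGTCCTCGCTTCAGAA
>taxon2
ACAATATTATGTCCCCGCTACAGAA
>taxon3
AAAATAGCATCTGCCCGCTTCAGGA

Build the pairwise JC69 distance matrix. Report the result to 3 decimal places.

d(taxon1,taxon2) = 0.180, d(taxon1,taxon3) = 0.289, d(taxon2,taxon3) = 0.351

taxon1–taxon2: 4/25 sites differ → p = 0.16, d = −0.75 ln(1 − 0.213333) = 0.179963 ≈ 0.180.
taxon1–taxon3: 6/25 sites differ → p = 0.24, d = −0.75 ln(1 − 0.32) = 0.289247 ≈ 0.289.
taxon2–taxon3: 7/25 sites differ → p = 0.28, d = −0.75 ln(1 − 0.373333) = 0.350505 ≈ 0.351.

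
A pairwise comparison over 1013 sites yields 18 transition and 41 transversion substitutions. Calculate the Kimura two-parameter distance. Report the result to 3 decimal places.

0.061

P = 18/1013 ≈ 0.017769 and Q = 41/1013 ≈ 0.040474.
Under the Kimura two-parameter model, d = −½ ln(1 − 2P − Q) − ¼ ln(1 − 2Q).
1 − 2P − Q = 0.923988, giving −½ ln(0.923988) = 0.039528.
1 − 2Q = 0.919052, giving −¼ ln(0.919052) = 0.021103.
d = 0.039528 + 0.021103 = 0.060631.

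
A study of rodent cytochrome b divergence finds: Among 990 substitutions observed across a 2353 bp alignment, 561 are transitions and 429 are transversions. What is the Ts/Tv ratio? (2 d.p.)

R = 561/429 = 1.307692… ≈ 1.31 (to 2 d.p.).

1.31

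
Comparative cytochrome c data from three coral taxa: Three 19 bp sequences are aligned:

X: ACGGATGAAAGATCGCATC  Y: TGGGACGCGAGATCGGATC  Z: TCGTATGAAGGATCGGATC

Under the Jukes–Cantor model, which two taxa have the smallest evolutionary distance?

X and Z

X–Y: 6/19 differ, p = 0.316, d = 0.410.
X–Z: 4/19 differ, p = 0.211, d = 0.247.
Y–Z: 6/19 differ, p = 0.316, d = 0.410.
The smallest distance is between X and Z.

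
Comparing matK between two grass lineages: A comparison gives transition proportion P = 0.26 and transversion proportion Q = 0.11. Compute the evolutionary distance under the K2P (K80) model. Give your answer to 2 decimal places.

Under the Kimura two-parameter model, d = −½ ln(1 − 2P − Q) − ¼ ln(1 − 2Q).
1 − 2P − Q = 0.37, giving −½ ln(0.37) = 0.497126.
1 − 2Q = 0.78, giving −¼ ln(0.78) = 0.062115.
d = 0.497126 + 0.062115 = 0.559241.

0.56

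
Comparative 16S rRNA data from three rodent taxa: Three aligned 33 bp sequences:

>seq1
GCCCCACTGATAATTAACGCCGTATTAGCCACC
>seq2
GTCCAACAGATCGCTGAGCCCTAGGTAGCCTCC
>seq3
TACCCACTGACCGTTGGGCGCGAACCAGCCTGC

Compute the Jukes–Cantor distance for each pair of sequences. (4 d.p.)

d(seq1,seq2) = 0.6254, d(seq1,seq3) = 0.6987, d(seq2,seq3) = 0.5587

seq1–seq2: 14/33 sites differ → p ≈ 0.424242, d = −0.75 ln(1 − 0.565656) = 0.625439 ≈ 0.6254.
seq1–seq3: 15/33 sites differ → p ≈ 0.454545, d = −0.75 ln(1 − 0.60606) = 0.698667 ≈ 0.6987.
seq2–seq3: 13/33 sites differ → p ≈ 0.393939, d = −0.75 ln(1 − 0.525252) = 0.558728 ≈ 0.5587.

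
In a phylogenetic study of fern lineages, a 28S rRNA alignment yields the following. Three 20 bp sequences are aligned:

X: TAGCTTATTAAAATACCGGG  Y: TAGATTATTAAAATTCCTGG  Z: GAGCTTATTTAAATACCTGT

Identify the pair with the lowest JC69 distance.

X and Y

X–Y: 3/20 differ, p = 0.150, d = 0.167.
X–Z: 4/20 differ, p = 0.200, d = 0.233.
Y–Z: 5/20 differ, p = 0.250, d = 0.304.
The smallest distance is between X and Y.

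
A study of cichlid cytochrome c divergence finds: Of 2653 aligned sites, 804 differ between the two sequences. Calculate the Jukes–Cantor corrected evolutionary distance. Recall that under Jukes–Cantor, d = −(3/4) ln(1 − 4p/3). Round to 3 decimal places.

0.388

p = 804/2653 ≈ 0.303053.
d = −(3/4) ln(1 − 4p/3) = −0.75 ln(1 − 0.404071) = −0.75 ln(0.595929)
  = −0.75 × (-0.517634) = 0.388226 substitutions/site.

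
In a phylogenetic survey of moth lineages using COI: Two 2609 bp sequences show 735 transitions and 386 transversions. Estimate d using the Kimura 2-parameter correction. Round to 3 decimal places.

0.709

P = 735/2609 ≈ 0.281717 and Q = 386/2609 ≈ 0.147949.
Under the Kimura two-parameter model, d = −½ ln(1 − 2P − Q) − ¼ ln(1 − 2Q).
1 − 2P − Q = 0.288617, giving −½ ln(0.288617) = 0.621327.
1 − 2Q = 0.704102, giving −¼ ln(0.704102) = 0.087708.
d = 0.621327 + 0.087708 = 0.709035.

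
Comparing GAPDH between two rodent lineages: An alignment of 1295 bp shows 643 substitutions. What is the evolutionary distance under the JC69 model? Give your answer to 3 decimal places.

0.814

p = 643/1295 ≈ 0.496525.
d = −(3/4) ln(1 − 4p/3) = −0.75 ln(1 − 0.662033) = −0.75 ln(0.337967)
  = −0.75 × (-1.084807) = 0.813605 substitutions/site.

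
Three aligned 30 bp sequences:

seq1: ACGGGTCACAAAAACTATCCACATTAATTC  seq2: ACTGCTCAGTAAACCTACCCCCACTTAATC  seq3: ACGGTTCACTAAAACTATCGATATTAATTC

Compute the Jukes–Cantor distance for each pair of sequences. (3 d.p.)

seq1–seq2: 10/30 sites differ → p ≈ 0.333333, d = −0.75 ln(1 − 0.444444) = 0.440839 ≈ 0.441.
seq1–seq3: 4/30 sites differ → p ≈ 0.133333, d = −0.75 ln(1 − 0.177777) = 0.146808 ≈ 0.147.
seq2–seq3: 11/30 sites differ → p ≈ 0.366667, d = −0.75 ln(1 − 0.488889) = 0.503376 ≈ 0.503.

d(seq1,seq2) = 0.441, d(seq1,seq3) = 0.147, d(seq2,seq3) = 0.503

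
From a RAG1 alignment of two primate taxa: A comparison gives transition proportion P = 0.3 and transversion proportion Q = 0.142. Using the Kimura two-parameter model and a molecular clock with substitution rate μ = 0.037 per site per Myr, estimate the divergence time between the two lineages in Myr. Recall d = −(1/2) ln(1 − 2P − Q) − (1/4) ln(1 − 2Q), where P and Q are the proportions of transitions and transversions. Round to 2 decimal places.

10.28

Under the Kimura two-parameter model, d = −½ ln(1 − 2P − Q) − ¼ ln(1 − 2Q).
1 − 2P − Q = 0.258, giving −½ ln(0.258) = 0.677398.
1 − 2Q = 0.716, giving −¼ ln(0.716) = 0.083519.
d = 0.677398 + 0.083519 = 0.760917.
Under a molecular clock d = 2μt, so t = d/(2μ) = 0.760917 / (2 × 0.037) = 10.28 Myr.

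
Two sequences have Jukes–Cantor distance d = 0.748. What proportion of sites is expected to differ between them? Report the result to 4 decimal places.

0.4734

p = (3/4)(1 − e^(−4d/3)) = 0.75 × (1 − e^(-0.997333)) = 0.75 × (1 − 0.368862) = 0.473354.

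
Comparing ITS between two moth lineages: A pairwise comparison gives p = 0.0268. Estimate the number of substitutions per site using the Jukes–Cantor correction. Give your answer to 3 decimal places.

0.027

d = −(3/4) ln(1 − 4p/3) = −0.75 ln(1 − 0.035733) = −0.75 ln(0.964267)
  = −0.75 × (-0.036387) = 0.027290 substitutions/site.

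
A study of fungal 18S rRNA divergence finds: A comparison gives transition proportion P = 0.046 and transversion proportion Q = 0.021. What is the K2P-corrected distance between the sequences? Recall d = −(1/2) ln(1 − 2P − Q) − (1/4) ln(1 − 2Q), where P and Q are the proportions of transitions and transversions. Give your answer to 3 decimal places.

0.071

Under the Kimura two-parameter model, d = −½ ln(1 − 2P − Q) − ¼ ln(1 − 2Q).
1 − 2P − Q = 0.887, giving −½ ln(0.887) = 0.059955.
1 − 2Q = 0.958, giving −¼ ln(0.958) = 0.010727.
d = 0.059955 + 0.010727 = 0.070682.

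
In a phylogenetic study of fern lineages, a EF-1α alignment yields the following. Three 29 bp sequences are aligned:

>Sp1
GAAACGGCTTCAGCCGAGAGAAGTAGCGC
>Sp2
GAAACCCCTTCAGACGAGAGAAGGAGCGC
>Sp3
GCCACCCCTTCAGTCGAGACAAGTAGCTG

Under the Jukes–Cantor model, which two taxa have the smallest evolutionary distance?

Sp1–Sp2: 4/29 differ, p = 0.138, d = 0.152.
Sp1–Sp3: 8/29 differ, p = 0.276, d = 0.344.
Sp2–Sp3: 7/29 differ, p = 0.241, d = 0.291.
The smallest distance is between Sp1 and Sp2.

Sp1 and Sp2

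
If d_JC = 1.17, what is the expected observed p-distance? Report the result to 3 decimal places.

0.592

p = (3/4)(1 − e^(−4d/3)) = 0.75 × (1 − e^(-1.56)) = 0.75 × (1 − 0.210136) = 0.592398.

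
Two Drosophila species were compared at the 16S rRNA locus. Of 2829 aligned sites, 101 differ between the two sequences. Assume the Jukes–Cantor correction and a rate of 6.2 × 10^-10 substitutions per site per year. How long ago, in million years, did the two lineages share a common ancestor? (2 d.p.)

29.50

p = 101/2829 ≈ 0.035702.
d = −(3/4) ln(1 − 4p/3) = −0.75 ln(1 − 0.047603) = −0.75 ln(0.952397)
  = −0.75 × (-0.048773) = 0.036580 substitutions/site.
Under a molecular clock d = 2μt, so t = d/(2μ) = 0.036580 / (2 × 6.2 × 10^-10) = 29.50 million years.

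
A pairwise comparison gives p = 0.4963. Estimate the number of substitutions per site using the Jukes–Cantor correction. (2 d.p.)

d = −(3/4) ln(1 − 4p/3) = −0.75 ln(1 − 0.661733) = −0.75 ln(0.338267)
  = −0.75 × (-1.083920) = 0.812940 substitutions/site.

0.81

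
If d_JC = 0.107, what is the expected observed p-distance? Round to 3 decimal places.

p = (3/4)(1 − e^(−4d/3)) = 0.75 × (1 − e^(-0.142667)) = 0.75 × (1 − 0.867043) = 0.099718.

0.100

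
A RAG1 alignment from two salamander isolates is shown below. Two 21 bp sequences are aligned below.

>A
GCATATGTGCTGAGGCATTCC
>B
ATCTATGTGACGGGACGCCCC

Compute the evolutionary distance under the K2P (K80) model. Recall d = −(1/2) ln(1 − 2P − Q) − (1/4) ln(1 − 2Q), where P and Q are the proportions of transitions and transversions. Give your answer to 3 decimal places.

1.026

Of 21 sites, 8 differences are transitions and 2 are transversions, so P = 8/21 ≈ 0.380952 and Q = 2/21 ≈ 0.095238.
Under the Kimura two-parameter model, d = −½ ln(1 − 2P − Q) − ¼ ln(1 − 2Q).
1 − 2P − Q = 0.142858, giving −½ ln(0.142858) = 0.972952.
1 − 2Q = 0.809524, giving −¼ ln(0.809524) = 0.052827.
d = 0.972952 + 0.052827 = 1.025779.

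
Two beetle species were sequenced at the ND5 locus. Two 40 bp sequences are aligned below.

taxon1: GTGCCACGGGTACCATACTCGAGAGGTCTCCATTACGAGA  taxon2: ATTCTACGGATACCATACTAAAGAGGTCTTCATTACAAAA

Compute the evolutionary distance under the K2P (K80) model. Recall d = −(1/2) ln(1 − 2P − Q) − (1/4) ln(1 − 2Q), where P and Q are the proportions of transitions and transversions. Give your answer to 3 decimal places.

0.282

Of 40 sites, 7 differences are transitions and 2 are transversions, so P = 7/40 = 0.175 and Q = 2/40 = 0.05.
Under the Kimura two-parameter model, d = −½ ln(1 − 2P − Q) − ¼ ln(1 − 2Q).
1 − 2P − Q = 0.6, giving −½ ln(0.6) = 0.255413.
1 − 2Q = 0.9, giving −¼ ln(0.9) = 0.026340.
d = 0.255413 + 0.026340 = 0.281753.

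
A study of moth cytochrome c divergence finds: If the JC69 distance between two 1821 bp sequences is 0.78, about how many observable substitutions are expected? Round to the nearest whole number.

Invert JC69: p = (3/4)(1 − e^(−4d/3)) = 0.75 × (1 − e^(-1.04)) = 0.75 × (1 − 0.353455) = 0.484909.
Expected differing sites = pL ≈ 0.484909 × 1821 = 883.019289 ≈ 883.

883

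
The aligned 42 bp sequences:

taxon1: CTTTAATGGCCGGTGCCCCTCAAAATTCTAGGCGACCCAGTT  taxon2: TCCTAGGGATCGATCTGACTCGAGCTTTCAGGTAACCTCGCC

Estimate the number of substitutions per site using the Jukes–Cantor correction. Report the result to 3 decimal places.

The sequences differ at 23 of 42 sites, so p = 23/42 ≈ 0.547619.
d = −(3/4) ln(1 − 4p/3) = −0.75 ln(1 − 0.730159) = −0.75 ln(0.269841)
  = −0.75 × (-1.309922) = 0.982442 substitutions/site.

0.982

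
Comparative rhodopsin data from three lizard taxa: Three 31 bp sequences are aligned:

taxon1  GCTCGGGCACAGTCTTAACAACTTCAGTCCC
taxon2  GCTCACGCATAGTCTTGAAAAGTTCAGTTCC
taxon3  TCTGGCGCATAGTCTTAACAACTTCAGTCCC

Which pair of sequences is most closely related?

taxon1 and taxon3

taxon1–taxon2: 7/31 differ, p = 0.226, d = 0.269.
taxon1–taxon3: 4/31 differ, p = 0.129, d = 0.142.
taxon2–taxon3: 7/31 differ, p = 0.226, d = 0.269.
The smallest distance is between taxon1 and taxon3.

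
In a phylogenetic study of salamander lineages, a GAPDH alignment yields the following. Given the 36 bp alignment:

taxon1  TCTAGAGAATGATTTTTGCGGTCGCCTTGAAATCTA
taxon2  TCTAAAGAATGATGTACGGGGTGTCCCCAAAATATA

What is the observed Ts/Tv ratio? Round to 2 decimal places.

0.83

Transitions are A↔G and C↔T; transversions are all other mismatches.
Transitions: 5. Transversions: 6.
R = 5/6 = 0.833333… ≈ 0.83 (to 2 d.p.).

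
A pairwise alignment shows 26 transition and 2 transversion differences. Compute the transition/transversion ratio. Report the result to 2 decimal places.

13.00

R = 26/2 = 13.00.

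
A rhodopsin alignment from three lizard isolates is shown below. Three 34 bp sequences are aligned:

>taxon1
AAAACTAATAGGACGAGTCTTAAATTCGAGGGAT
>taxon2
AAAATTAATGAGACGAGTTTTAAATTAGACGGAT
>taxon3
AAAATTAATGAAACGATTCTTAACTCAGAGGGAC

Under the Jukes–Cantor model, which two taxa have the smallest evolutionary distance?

taxon1–taxon2: 6/34 differ, p = 0.176, d = 0.201.
taxon1–taxon3: 9/34 differ, p = 0.265, d = 0.326.
taxon2–taxon3: 7/34 differ, p = 0.206, d = 0.241.
The smallest distance is between taxon1 and taxon2.

taxon1 and taxon2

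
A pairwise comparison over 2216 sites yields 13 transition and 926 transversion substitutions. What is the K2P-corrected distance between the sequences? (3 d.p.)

0.732

P = 13/2216 ≈ 0.005866 and Q = 926/2216 ≈ 0.41787.
Under the Kimura two-parameter model, d = −½ ln(1 − 2P − Q) − ¼ ln(1 − 2Q).
1 − 2P − Q = 0.570398, giving −½ ln(0.570398) = 0.280710.
1 − 2Q = 0.16426, giving −¼ ln(0.16426) = 0.451576.
d = 0.280710 + 0.451576 = 0.732286.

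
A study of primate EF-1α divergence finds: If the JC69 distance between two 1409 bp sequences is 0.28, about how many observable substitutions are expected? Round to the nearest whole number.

329

Invert JC69: p = (3/4)(1 − e^(−4d/3)) = 0.75 × (1 − e^(-0.373333)) = 0.75 × (1 − 0.688436) = 0.233673.
Expected differing sites = pL ≈ 0.233673 × 1409 = 329.245257 ≈ 329.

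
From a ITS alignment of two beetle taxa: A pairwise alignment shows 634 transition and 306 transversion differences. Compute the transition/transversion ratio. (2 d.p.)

R = 634/306 = 2.071895… ≈ 2.07 (to 2 d.p.).

2.07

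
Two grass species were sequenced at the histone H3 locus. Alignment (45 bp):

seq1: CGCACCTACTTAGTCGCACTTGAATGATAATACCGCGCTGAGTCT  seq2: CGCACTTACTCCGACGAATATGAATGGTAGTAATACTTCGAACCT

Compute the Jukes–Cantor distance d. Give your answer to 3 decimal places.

The sequences differ at 17 of 45 sites, so p = 17/45 ≈ 0.377778.
d = −(3/4) ln(1 − 4p/3) = −0.75 ln(1 − 0.503704) = −0.75 ln(0.496296)
  = −0.75 × (-0.700583) = 0.525437 substitutions/site.

0.525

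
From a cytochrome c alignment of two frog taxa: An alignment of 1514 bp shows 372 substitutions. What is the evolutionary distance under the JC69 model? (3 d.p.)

0.298

p = 372/1514 ≈ 0.245707.
d = −(3/4) ln(1 − 4p/3) = −0.75 ln(1 − 0.327609) = −0.75 ln(0.672391)
  = −0.75 × (-0.396915) = 0.297686 substitutions/site.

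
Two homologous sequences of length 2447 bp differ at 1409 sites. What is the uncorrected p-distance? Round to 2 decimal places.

p = 1409/2447 = 0.575807… ≈ 0.58 (to 2 d.p.).

0.58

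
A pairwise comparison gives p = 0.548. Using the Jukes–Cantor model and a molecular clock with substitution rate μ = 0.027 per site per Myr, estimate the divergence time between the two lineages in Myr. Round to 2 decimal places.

d = −(3/4) ln(1 − 4p/3) = −0.75 ln(1 − 0.730667) = −0.75 ln(0.269333)
  = −0.75 × (-1.311807) = 0.983855 substitutions/site.
Under a molecular clock d = 2μt, so t = d/(2μ) = 0.983855 / (2 × 0.027) = 18.22 Myr.

18.22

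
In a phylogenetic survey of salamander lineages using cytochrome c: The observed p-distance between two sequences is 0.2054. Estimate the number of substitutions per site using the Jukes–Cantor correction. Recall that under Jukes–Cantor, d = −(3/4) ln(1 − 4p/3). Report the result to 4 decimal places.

d = −(3/4) ln(1 − 4p/3) = −0.75 ln(1 − 0.273867) = −0.75 ln(0.726133)
  = −0.75 × (-0.320022) = 0.240017 substitutions/site.

0.2400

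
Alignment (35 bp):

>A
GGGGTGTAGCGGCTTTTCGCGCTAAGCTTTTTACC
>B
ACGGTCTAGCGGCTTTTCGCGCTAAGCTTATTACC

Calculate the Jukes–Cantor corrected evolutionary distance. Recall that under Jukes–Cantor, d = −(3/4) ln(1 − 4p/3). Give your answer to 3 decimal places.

0.124

The sequences differ at 4 of 35 sites (1, 2, 6, 30), so p = 4/35 ≈ 0.114286.
d = −(3/4) ln(1 − 4p/3) = −0.75 ln(1 − 0.152381) = −0.75 ln(0.847619)
  = −0.75 × (-0.165324) = 0.123993 substitutions/site.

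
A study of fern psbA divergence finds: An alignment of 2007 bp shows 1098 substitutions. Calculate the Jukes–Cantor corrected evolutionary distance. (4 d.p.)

0.9805

p = 1098/2007 ≈ 0.547085.
d = −(3/4) ln(1 − 4p/3) = −0.75 ln(1 − 0.729447) = −0.75 ln(0.270553)
  = −0.75 × (-1.307287) = 0.980465 substitutions/site.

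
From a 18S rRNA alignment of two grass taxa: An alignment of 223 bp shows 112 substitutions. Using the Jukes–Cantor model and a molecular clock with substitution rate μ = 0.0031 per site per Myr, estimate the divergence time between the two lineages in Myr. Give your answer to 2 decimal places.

p = 112/223 ≈ 0.502242.
d = −(3/4) ln(1 − 4p/3) = −0.75 ln(1 − 0.669656) = −0.75 ln(0.330344)
  = −0.75 × (-1.107621) = 0.830716 substitutions/site.
Under a molecular clock d = 2μt, so t = d/(2μ) = 0.830716 / (2 × 0.0031) = 133.99 Myr.

133.99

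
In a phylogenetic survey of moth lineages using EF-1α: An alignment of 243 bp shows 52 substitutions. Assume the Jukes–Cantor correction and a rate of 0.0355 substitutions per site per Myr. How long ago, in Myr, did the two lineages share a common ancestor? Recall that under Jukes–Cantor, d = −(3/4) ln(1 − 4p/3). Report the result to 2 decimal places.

p = 52/243 ≈ 0.213992.
d = −(3/4) ln(1 − 4p/3) = −0.75 ln(1 − 0.285323) = −0.75 ln(0.714677)
  = −0.75 × (-0.335925) = 0.251944 substitutions/site.
Under a molecular clock d = 2μt, so t = d/(2μ) = 0.251944 / (2 × 0.0355) = 3.55 Myr.

3.55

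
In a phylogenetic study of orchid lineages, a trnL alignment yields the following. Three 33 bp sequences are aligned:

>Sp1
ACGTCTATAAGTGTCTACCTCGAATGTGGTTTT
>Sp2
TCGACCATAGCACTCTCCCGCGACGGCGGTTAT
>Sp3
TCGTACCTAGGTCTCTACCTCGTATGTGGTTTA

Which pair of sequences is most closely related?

Sp1 and Sp3

Sp1–Sp2: 13/33 differ, p = 0.394, d = 0.559.
Sp1–Sp3: 8/33 differ, p = 0.242, d = 0.293.
Sp2–Sp3: 13/33 differ, p = 0.394, d = 0.559.
The smallest distance is between Sp1 and Sp3.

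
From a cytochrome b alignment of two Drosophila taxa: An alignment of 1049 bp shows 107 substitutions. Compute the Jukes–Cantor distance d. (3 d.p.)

p = 107/1049 ≈ 0.102002.
d = −(3/4) ln(1 − 4p/3) = −0.75 ln(1 − 0.136003) = −0.75 ln(0.863997)
  = −0.75 × (-0.146186) = 0.109640 substitutions/site.

0.110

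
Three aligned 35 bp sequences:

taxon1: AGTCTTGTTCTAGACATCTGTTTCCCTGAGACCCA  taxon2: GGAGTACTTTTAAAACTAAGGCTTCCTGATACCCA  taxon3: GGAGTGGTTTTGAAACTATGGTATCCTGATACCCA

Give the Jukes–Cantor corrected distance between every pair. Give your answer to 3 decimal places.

d(taxon1,taxon2) = 0.635, d(taxon1,taxon3) = 0.572, d(taxon2,taxon3) = 0.195

taxon1–taxon2: 15/35 sites differ → p ≈ 0.428571, d = −0.75 ln(1 − 0.571428) = 0.635472 ≈ 0.635.
taxon1–taxon3: 14/35 sites differ → p = 0.4, d = −0.75 ln(1 − 0.533333) = 0.571605 ≈ 0.572.
taxon2–taxon3: 6/35 sites differ → p ≈ 0.171429, d = −0.75 ln(1 − 0.228572) = 0.194634 ≈ 0.195.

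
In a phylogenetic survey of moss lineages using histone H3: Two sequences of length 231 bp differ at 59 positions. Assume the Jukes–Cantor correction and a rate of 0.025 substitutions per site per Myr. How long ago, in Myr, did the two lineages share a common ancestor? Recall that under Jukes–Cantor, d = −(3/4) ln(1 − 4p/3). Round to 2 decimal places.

6.25

p = 59/231 ≈ 0.255411.
d = −(3/4) ln(1 − 4p/3) = −0.75 ln(1 − 0.340548) = −0.75 ln(0.659452)
  = −0.75 × (-0.416346) = 0.312260 substitutions/site.
Under a molecular clock d = 2μt, so t = d/(2μ) = 0.312260 / (2 × 0.025) = 6.25 Myr.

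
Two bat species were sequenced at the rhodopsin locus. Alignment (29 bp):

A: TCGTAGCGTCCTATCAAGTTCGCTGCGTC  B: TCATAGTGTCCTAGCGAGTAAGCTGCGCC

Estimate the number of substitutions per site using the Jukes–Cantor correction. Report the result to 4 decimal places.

0.2913

The sequences differ at 7 of 29 sites (3, 7, 14, 16, 20, 21, 28), so p = 7/29 ≈ 0.241379.
d = −(3/4) ln(1 − 4p/3) = −0.75 ln(1 − 0.321839) = −0.75 ln(0.678161)
  = −0.75 × (-0.388371) = 0.291278 substitutions/site.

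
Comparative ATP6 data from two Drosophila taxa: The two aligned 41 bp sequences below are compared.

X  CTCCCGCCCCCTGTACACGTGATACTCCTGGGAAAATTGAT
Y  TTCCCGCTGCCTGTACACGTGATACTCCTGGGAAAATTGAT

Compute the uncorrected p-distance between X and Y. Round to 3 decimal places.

The sequences differ at 3 of 41 positions (sites 1, 8, 9).
p = 3/41 = 0.073170… ≈ 0.073 (to 3 d.p.).

0.073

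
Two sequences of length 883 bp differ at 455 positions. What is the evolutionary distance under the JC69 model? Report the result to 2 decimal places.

0.87

p = 455/883 ≈ 0.515289.
d = −(3/4) ln(1 − 4p/3) = −0.75 ln(1 − 0.687052) = −0.75 ln(0.312948)
  = −0.75 × (-1.161718) = 0.871289 substitutions/site.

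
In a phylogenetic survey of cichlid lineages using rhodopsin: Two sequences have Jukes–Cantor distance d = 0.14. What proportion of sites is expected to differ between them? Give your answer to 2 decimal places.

0.13

p = (3/4)(1 − e^(−4d/3)) = 0.75 × (1 − e^(-0.186667)) = 0.75 × (1 − 0.829720) = 0.127710.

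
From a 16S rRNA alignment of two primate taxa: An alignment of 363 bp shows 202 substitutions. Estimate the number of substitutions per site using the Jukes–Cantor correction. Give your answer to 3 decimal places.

p = 202/363 ≈ 0.556474.
d = −(3/4) ln(1 − 4p/3) = −0.75 ln(1 − 0.741965) = −0.75 ln(0.258035)
  = −0.75 × (-1.354660) = 1.015995 substitutions/site.

1.016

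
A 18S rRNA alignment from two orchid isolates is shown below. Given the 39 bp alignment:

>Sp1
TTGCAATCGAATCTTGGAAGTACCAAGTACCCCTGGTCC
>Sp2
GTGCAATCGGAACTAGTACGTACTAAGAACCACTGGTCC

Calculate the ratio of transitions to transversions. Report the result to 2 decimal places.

0.29

Transitions are A↔G and C↔T; transversions are all other mismatches.
Transitions: 2. Transversions: 7.
R = 2/7 = 0.285714… ≈ 0.29 (to 2 d.p.).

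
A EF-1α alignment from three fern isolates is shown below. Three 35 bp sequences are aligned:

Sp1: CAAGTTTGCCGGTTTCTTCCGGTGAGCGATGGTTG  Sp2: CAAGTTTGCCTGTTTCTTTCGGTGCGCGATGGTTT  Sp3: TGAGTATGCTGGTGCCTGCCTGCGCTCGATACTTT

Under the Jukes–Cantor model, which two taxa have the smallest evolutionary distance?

Sp1 and Sp2

Sp1–Sp2: 4/35 differ, p = 0.114, d = 0.124.
Sp1–Sp3: 14/35 differ, p = 0.400, d = 0.572.
Sp2–Sp3: 14/35 differ, p = 0.400, d = 0.572.
The smallest distance is between Sp1 and Sp2.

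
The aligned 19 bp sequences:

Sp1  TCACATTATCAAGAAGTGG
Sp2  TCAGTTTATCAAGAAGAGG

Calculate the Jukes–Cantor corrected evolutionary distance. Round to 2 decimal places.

The sequences differ at 3 of 19 sites (4, 5, 17), so p = 3/19 ≈ 0.157895.
d = −(3/4) ln(1 − 4p/3) = −0.75 ln(1 − 0.210527) = −0.75 ln(0.789473)
  = −0.75 × (-0.236390) = 0.177293 substitutions/site.

0.18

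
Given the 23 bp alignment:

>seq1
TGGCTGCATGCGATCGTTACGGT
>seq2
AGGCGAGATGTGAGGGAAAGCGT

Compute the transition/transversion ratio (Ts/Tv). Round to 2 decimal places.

0.22

Transitions are A↔G and C↔T; transversions are all other mismatches.
Transitions: 2. Transversions: 9.
R = 2/9 = 0.222222… ≈ 0.22 (to 2 d.p.).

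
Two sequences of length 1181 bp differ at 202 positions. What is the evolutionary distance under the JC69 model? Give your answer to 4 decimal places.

0.1941

p = 202/1181 ≈ 0.171041.
d = −(3/4) ln(1 − 4p/3) = −0.75 ln(1 − 0.228055) = −0.75 ln(0.771945)
  = −0.75 × (-0.258842) = 0.194132 substitutions/site.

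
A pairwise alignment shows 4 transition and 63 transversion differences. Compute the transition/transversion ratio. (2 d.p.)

0.06

R = 4/63 = 0.063492… ≈ 0.06 (to 2 d.p.).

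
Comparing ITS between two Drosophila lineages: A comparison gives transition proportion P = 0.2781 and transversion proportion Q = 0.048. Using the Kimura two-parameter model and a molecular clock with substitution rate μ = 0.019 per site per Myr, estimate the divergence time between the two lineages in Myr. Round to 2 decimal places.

12.86

Under the Kimura two-parameter model, d = −½ ln(1 − 2P − Q) − ¼ ln(1 − 2Q).
1 − 2P − Q = 0.3958, giving −½ ln(0.3958) = 0.463423.
1 − 2Q = 0.904, giving −¼ ln(0.904) = 0.025231.
d = 0.463423 + 0.025231 = 0.488654.
Under a molecular clock d = 2μt, so t = d/(2μ) = 0.488654 / (2 × 0.019) = 12.86 Myr.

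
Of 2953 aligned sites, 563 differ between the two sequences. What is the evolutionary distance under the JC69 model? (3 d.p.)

p = 563/2953 ≈ 0.190654.
d = −(3/4) ln(1 − 4p/3) = −0.75 ln(1 − 0.254205) = −0.75 ln(0.745795)
  = −0.75 × (-0.293305) = 0.219979 substitutions/site.

0.220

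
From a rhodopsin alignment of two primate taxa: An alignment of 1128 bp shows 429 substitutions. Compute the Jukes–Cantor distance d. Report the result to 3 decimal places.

p = 429/1128 ≈ 0.380319.
d = −(3/4) ln(1 − 4p/3) = −0.75 ln(1 − 0.507092) = −0.75 ln(0.492908)
  = −0.75 × (-0.707433) = 0.530575 substitutions/site.

0.531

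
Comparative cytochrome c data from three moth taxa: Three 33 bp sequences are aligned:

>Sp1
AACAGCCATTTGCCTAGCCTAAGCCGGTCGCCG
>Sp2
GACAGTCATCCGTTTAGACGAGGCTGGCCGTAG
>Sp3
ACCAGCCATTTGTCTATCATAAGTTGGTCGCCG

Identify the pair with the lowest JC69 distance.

Sp1–Sp2: 13/33 differ, p = 0.394, d = 0.559.
Sp1–Sp3: 6/33 differ, p = 0.182, d = 0.208.
Sp2–Sp3: 15/33 differ, p = 0.455, d = 0.699.
The smallest distance is between Sp1 and Sp3.

Sp1 and Sp3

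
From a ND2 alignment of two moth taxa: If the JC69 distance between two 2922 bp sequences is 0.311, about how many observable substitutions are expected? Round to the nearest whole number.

Invert JC69: p = (3/4)(1 − e^(−4d/3)) = 0.75 × (1 − e^(-0.414667)) = 0.75 × (1 − 0.660560) = 0.254580.
Expected differing sites = pL ≈ 0.254580 × 2922 = 743.88276 ≈ 744.

744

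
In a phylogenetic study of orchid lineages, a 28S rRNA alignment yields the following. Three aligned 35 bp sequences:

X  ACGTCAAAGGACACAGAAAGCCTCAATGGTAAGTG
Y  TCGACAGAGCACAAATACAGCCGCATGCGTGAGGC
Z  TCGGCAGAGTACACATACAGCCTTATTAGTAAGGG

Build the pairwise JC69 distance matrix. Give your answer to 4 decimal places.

d(X,Y) = 0.5716, d(X,Z) = 0.3597, d(Y,Z) = 0.3149

X–Y: 14/35 sites differ → p = 0.4, d = −0.75 ln(1 − 0.533333) = 0.571605 ≈ 0.5716.
X–Z: 10/35 sites differ → p ≈ 0.285714, d = −0.75 ln(1 − 0.380952) = 0.359679 ≈ 0.3597.
Y–Z: 9/35 sites differ → p ≈ 0.257143, d = −0.75 ln(1 − 0.342857) = 0.314890 ≈ 0.3149.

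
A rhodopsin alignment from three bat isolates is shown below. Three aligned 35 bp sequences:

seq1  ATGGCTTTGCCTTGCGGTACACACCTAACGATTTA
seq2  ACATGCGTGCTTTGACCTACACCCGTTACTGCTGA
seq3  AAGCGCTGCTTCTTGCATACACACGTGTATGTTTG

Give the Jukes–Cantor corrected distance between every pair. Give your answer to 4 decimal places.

seq1–seq2: 17/35 sites differ → p ≈ 0.485714, d = −0.75 ln(1 − 0.647619) = 0.782282 ≈ 0.7823.
seq1–seq3: 20/35 sites differ → p ≈ 0.571429, d = −0.75 ln(1 − 0.761905) = 1.076314 ≈ 1.0763.
seq2–seq3: 18/35 sites differ → p ≈ 0.514286, d = −0.75 ln(1 − 0.685715) = 0.868091 ≈ 0.8681.

d(seq1,seq2) = 0.7823, d(seq1,seq3) = 1.0763, d(seq2,seq3) = 0.8681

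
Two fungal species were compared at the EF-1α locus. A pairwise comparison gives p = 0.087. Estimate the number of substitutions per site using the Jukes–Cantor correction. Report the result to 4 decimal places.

d = −(3/4) ln(1 − 4p/3) = −0.75 ln(1 − 0.116) = −0.75 ln(0.884)
  = −0.75 × (-0.123298) = 0.092474 substitutions/site.

0.0925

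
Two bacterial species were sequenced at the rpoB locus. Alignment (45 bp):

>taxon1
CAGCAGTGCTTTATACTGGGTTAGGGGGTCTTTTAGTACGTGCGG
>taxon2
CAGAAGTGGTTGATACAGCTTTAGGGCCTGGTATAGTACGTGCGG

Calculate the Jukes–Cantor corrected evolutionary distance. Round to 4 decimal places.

0.2958

The sequences differ at 11 of 45 sites, so p = 11/45 ≈ 0.244444.
d = −(3/4) ln(1 − 4p/3) = −0.75 ln(1 − 0.325925) = −0.75 ln(0.674075)
  = −0.75 × (-0.394414) = 0.295811 substitutions/site.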